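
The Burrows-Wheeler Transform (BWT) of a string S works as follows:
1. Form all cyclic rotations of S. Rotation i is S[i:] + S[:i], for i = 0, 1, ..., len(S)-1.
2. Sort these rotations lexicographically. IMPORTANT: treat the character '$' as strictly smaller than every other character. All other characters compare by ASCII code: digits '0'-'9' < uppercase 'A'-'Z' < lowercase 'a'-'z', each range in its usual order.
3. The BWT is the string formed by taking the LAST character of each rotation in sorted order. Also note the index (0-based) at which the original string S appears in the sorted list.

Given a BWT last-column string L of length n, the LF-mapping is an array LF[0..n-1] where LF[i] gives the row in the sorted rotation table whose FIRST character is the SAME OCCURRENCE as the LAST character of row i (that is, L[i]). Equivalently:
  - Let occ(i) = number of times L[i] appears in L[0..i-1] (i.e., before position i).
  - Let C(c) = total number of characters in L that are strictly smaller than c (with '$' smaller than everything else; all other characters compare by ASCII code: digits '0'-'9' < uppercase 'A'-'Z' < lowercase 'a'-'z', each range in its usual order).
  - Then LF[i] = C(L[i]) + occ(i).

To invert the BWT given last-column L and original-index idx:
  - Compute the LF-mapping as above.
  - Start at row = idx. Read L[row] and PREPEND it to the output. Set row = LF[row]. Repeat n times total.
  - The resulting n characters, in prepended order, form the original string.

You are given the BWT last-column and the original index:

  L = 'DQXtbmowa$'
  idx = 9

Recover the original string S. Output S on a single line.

LF mapping: 1 2 3 8 5 6 7 9 4 0
Walk LF starting at row 9, prepending L[row]:
  step 1: row=9, L[9]='$', prepend. Next row=LF[9]=0
  step 2: row=0, L[0]='D', prepend. Next row=LF[0]=1
  step 3: row=1, L[1]='Q', prepend. Next row=LF[1]=2
  step 4: row=2, L[2]='X', prepend. Next row=LF[2]=3
  step 5: row=3, L[3]='t', prepend. Next row=LF[3]=8
  step 6: row=8, L[8]='a', prepend. Next row=LF[8]=4
  step 7: row=4, L[4]='b', prepend. Next row=LF[4]=5
  step 8: row=5, L[5]='m', prepend. Next row=LF[5]=6
  step 9: row=6, L[6]='o', prepend. Next row=LF[6]=7
  step 10: row=7, L[7]='w', prepend. Next row=LF[7]=9
Reversed output: wombatXQD$

Answer: wombatXQD$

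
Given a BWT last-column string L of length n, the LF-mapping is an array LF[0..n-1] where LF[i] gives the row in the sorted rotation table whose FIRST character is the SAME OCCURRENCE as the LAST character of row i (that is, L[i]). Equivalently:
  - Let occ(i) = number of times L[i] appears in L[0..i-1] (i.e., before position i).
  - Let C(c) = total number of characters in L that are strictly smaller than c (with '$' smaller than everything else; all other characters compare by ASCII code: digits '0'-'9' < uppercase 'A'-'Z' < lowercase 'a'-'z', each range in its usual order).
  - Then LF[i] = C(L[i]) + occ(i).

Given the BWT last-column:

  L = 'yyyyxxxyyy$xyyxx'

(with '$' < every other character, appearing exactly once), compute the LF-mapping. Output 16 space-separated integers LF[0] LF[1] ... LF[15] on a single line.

Char counts: '$':1, 'x':6, 'y':9
C (first-col start): C('$')=0, C('x')=1, C('y')=7
L[0]='y': occ=0, LF[0]=C('y')+0=7+0=7
L[1]='y': occ=1, LF[1]=C('y')+1=7+1=8
L[2]='y': occ=2, LF[2]=C('y')+2=7+2=9
L[3]='y': occ=3, LF[3]=C('y')+3=7+3=10
L[4]='x': occ=0, LF[4]=C('x')+0=1+0=1
L[5]='x': occ=1, LF[5]=C('x')+1=1+1=2
L[6]='x': occ=2, LF[6]=C('x')+2=1+2=3
L[7]='y': occ=4, LF[7]=C('y')+4=7+4=11
L[8]='y': occ=5, LF[8]=C('y')+5=7+5=12
L[9]='y': occ=6, LF[9]=C('y')+6=7+6=13
L[10]='$': occ=0, LF[10]=C('$')+0=0+0=0
L[11]='x': occ=3, LF[11]=C('x')+3=1+3=4
L[12]='y': occ=7, LF[12]=C('y')+7=7+7=14
L[13]='y': occ=8, LF[13]=C('y')+8=7+8=15
L[14]='x': occ=4, LF[14]=C('x')+4=1+4=5
L[15]='x': occ=5, LF[15]=C('x')+5=1+5=6

Answer: 7 8 9 10 1 2 3 11 12 13 0 4 14 15 5 6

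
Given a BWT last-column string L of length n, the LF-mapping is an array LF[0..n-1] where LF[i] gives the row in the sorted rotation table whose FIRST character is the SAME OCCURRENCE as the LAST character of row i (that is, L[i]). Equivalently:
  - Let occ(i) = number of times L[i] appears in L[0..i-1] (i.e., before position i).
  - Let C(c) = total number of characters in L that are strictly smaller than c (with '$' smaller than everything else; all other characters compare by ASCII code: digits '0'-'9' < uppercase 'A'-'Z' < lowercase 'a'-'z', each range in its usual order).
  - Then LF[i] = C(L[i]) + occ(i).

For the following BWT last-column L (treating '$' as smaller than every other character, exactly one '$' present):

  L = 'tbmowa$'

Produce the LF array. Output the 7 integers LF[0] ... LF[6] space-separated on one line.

Answer: 5 2 3 4 6 1 0

Derivation:
Char counts: '$':1, 'a':1, 'b':1, 'm':1, 'o':1, 't':1, 'w':1
C (first-col start): C('$')=0, C('a')=1, C('b')=2, C('m')=3, C('o')=4, C('t')=5, C('w')=6
L[0]='t': occ=0, LF[0]=C('t')+0=5+0=5
L[1]='b': occ=0, LF[1]=C('b')+0=2+0=2
L[2]='m': occ=0, LF[2]=C('m')+0=3+0=3
L[3]='o': occ=0, LF[3]=C('o')+0=4+0=4
L[4]='w': occ=0, LF[4]=C('w')+0=6+0=6
L[5]='a': occ=0, LF[5]=C('a')+0=1+0=1
L[6]='$': occ=0, LF[6]=C('$')+0=0+0=0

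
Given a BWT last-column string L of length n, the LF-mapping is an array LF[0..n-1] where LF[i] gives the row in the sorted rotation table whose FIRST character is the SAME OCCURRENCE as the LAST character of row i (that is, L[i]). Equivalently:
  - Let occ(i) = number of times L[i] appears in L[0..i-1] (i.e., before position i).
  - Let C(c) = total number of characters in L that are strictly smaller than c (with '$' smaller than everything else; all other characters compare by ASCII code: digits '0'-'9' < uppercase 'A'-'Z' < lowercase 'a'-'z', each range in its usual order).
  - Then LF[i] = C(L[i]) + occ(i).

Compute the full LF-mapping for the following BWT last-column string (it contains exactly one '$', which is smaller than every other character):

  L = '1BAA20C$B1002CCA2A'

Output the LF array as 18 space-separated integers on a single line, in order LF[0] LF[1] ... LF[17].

Char counts: '$':1, '0':3, '1':2, '2':3, 'A':4, 'B':2, 'C':3
C (first-col start): C('$')=0, C('0')=1, C('1')=4, C('2')=6, C('A')=9, C('B')=13, C('C')=15
L[0]='1': occ=0, LF[0]=C('1')+0=4+0=4
L[1]='B': occ=0, LF[1]=C('B')+0=13+0=13
L[2]='A': occ=0, LF[2]=C('A')+0=9+0=9
L[3]='A': occ=1, LF[3]=C('A')+1=9+1=10
L[4]='2': occ=0, LF[4]=C('2')+0=6+0=6
L[5]='0': occ=0, LF[5]=C('0')+0=1+0=1
L[6]='C': occ=0, LF[6]=C('C')+0=15+0=15
L[7]='$': occ=0, LF[7]=C('$')+0=0+0=0
L[8]='B': occ=1, LF[8]=C('B')+1=13+1=14
L[9]='1': occ=1, LF[9]=C('1')+1=4+1=5
L[10]='0': occ=1, LF[10]=C('0')+1=1+1=2
L[11]='0': occ=2, LF[11]=C('0')+2=1+2=3
L[12]='2': occ=1, LF[12]=C('2')+1=6+1=7
L[13]='C': occ=1, LF[13]=C('C')+1=15+1=16
L[14]='C': occ=2, LF[14]=C('C')+2=15+2=17
L[15]='A': occ=2, LF[15]=C('A')+2=9+2=11
L[16]='2': occ=2, LF[16]=C('2')+2=6+2=8
L[17]='A': occ=3, LF[17]=C('A')+3=9+3=12

Answer: 4 13 9 10 6 1 15 0 14 5 2 3 7 16 17 11 8 12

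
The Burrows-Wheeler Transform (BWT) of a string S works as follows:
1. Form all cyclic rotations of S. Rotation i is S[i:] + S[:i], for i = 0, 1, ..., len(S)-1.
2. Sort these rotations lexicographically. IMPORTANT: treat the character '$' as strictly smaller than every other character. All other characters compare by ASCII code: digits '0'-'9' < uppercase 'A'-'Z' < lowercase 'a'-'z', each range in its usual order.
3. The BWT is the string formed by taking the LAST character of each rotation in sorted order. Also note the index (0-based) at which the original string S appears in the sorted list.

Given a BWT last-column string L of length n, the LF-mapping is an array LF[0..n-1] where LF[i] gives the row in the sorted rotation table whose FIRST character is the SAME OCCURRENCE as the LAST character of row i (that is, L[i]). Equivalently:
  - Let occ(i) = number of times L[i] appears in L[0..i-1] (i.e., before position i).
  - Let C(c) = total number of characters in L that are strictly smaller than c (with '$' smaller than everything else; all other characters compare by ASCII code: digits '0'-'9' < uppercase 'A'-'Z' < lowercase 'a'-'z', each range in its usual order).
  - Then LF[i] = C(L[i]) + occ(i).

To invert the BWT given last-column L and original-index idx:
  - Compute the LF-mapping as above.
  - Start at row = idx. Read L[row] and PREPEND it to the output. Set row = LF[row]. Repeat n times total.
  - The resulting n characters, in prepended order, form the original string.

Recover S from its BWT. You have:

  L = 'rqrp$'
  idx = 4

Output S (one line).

Answer: rqpr$

Derivation:
LF mapping: 3 2 4 1 0
Walk LF starting at row 4, prepending L[row]:
  step 1: row=4, L[4]='$', prepend. Next row=LF[4]=0
  step 2: row=0, L[0]='r', prepend. Next row=LF[0]=3
  step 3: row=3, L[3]='p', prepend. Next row=LF[3]=1
  step 4: row=1, L[1]='q', prepend. Next row=LF[1]=2
  step 5: row=2, L[2]='r', prepend. Next row=LF[2]=4
Reversed output: rqpr$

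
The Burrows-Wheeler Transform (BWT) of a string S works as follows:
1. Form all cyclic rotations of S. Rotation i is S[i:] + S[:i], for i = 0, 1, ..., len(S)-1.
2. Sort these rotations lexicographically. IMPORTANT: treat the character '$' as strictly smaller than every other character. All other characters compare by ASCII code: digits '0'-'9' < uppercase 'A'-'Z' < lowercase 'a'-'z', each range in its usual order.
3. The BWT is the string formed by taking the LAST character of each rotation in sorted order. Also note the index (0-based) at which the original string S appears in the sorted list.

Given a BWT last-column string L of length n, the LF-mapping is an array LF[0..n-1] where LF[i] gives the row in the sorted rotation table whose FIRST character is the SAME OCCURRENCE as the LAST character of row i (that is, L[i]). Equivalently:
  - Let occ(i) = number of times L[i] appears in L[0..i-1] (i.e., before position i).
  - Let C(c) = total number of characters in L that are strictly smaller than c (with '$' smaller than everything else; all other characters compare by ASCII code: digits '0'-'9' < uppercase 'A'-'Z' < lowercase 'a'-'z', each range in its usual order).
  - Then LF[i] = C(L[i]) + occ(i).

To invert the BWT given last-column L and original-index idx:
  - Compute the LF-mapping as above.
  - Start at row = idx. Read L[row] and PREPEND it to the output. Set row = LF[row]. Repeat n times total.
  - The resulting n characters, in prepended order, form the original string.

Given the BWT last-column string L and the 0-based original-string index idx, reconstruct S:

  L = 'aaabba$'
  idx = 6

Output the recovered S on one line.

LF mapping: 1 2 3 5 6 4 0
Walk LF starting at row 6, prepending L[row]:
  step 1: row=6, L[6]='$', prepend. Next row=LF[6]=0
  step 2: row=0, L[0]='a', prepend. Next row=LF[0]=1
  step 3: row=1, L[1]='a', prepend. Next row=LF[1]=2
  step 4: row=2, L[2]='a', prepend. Next row=LF[2]=3
  step 5: row=3, L[3]='b', prepend. Next row=LF[3]=5
  step 6: row=5, L[5]='a', prepend. Next row=LF[5]=4
  step 7: row=4, L[4]='b', prepend. Next row=LF[4]=6
Reversed output: babaaa$

Answer: babaaa$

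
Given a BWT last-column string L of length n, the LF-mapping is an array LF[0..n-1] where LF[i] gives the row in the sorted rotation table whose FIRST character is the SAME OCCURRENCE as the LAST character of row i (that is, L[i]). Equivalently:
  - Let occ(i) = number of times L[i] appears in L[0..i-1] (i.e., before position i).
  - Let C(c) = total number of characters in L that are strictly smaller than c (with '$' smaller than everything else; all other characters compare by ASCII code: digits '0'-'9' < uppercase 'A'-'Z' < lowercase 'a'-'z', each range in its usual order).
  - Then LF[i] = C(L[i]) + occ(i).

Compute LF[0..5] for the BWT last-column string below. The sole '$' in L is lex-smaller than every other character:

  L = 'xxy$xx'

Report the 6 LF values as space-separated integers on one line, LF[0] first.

Char counts: '$':1, 'x':4, 'y':1
C (first-col start): C('$')=0, C('x')=1, C('y')=5
L[0]='x': occ=0, LF[0]=C('x')+0=1+0=1
L[1]='x': occ=1, LF[1]=C('x')+1=1+1=2
L[2]='y': occ=0, LF[2]=C('y')+0=5+0=5
L[3]='$': occ=0, LF[3]=C('$')+0=0+0=0
L[4]='x': occ=2, LF[4]=C('x')+2=1+2=3
L[5]='x': occ=3, LF[5]=C('x')+3=1+3=4

Answer: 1 2 5 0 3 4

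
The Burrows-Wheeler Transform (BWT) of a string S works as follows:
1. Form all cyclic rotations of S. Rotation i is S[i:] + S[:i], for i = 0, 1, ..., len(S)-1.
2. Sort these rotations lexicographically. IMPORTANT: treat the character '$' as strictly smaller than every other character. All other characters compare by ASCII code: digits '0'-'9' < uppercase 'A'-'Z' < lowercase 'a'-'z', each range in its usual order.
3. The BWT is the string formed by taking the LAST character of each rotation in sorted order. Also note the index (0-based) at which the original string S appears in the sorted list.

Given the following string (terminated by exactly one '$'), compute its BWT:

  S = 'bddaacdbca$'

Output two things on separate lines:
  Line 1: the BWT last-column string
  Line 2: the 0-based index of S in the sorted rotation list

All 11 rotations (rotation i = S[i:]+S[:i]):
  rot[0] = bddaacdbca$
  rot[1] = ddaacdbca$b
  rot[2] = daacdbca$bd
  rot[3] = aacdbca$bdd
  rot[4] = acdbca$bdda
  rot[5] = cdbca$bddaa
  rot[6] = dbca$bddaac
  rot[7] = bca$bddaacd
  rot[8] = ca$bddaacdb
  rot[9] = a$bddaacdbc
  rot[10] = $bddaacdbca
Sorted (with $ < everything):
  sorted[0] = $bddaacdbca  (last char: 'a')
  sorted[1] = a$bddaacdbc  (last char: 'c')
  sorted[2] = aacdbca$bdd  (last char: 'd')
  sorted[3] = acdbca$bdda  (last char: 'a')
  sorted[4] = bca$bddaacd  (last char: 'd')
  sorted[5] = bddaacdbca$  (last char: '$')
  sorted[6] = ca$bddaacdb  (last char: 'b')
  sorted[7] = cdbca$bddaa  (last char: 'a')
  sorted[8] = daacdbca$bd  (last char: 'd')
  sorted[9] = dbca$bddaac  (last char: 'c')
  sorted[10] = ddaacdbca$b  (last char: 'b')
Last column: acdad$badcb
Original string S is at sorted index 5

Answer: acdad$badcb
5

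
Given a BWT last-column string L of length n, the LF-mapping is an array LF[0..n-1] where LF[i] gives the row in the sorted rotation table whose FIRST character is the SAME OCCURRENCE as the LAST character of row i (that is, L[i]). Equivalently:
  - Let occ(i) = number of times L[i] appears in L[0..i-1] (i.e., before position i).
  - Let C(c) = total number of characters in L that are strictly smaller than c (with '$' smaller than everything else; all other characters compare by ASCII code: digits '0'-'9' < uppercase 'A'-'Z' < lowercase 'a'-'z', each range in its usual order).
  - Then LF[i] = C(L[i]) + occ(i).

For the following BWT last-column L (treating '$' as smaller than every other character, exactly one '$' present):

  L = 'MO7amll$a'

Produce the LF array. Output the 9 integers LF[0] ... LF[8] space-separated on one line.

Char counts: '$':1, '7':1, 'M':1, 'O':1, 'a':2, 'l':2, 'm':1
C (first-col start): C('$')=0, C('7')=1, C('M')=2, C('O')=3, C('a')=4, C('l')=6, C('m')=8
L[0]='M': occ=0, LF[0]=C('M')+0=2+0=2
L[1]='O': occ=0, LF[1]=C('O')+0=3+0=3
L[2]='7': occ=0, LF[2]=C('7')+0=1+0=1
L[3]='a': occ=0, LF[3]=C('a')+0=4+0=4
L[4]='m': occ=0, LF[4]=C('m')+0=8+0=8
L[5]='l': occ=0, LF[5]=C('l')+0=6+0=6
L[6]='l': occ=1, LF[6]=C('l')+1=6+1=7
L[7]='$': occ=0, LF[7]=C('$')+0=0+0=0
L[8]='a': occ=1, LF[8]=C('a')+1=4+1=5

Answer: 2 3 1 4 8 6 7 0 5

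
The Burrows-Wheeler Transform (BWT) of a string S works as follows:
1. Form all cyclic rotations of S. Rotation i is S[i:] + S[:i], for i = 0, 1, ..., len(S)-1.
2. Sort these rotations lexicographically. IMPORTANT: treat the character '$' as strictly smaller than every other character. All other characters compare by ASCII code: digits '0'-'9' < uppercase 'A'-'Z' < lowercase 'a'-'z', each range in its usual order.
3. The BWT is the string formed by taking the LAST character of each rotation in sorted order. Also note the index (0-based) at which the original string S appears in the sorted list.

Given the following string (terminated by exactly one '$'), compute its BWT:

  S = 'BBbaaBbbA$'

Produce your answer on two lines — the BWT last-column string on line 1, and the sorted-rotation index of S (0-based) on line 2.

Answer: Ab$BaabbBB
2

Derivation:
All 10 rotations (rotation i = S[i:]+S[:i]):
  rot[0] = BBbaaBbbA$
  rot[1] = BbaaBbbA$B
  rot[2] = baaBbbA$BB
  rot[3] = aaBbbA$BBb
  rot[4] = aBbbA$BBba
  rot[5] = BbbA$BBbaa
  rot[6] = bbA$BBbaaB
  rot[7] = bA$BBbaaBb
  rot[8] = A$BBbaaBbb
  rot[9] = $BBbaaBbbA
Sorted (with $ < everything):
  sorted[0] = $BBbaaBbbA  (last char: 'A')
  sorted[1] = A$BBbaaBbb  (last char: 'b')
  sorted[2] = BBbaaBbbA$  (last char: '$')
  sorted[3] = BbaaBbbA$B  (last char: 'B')
  sorted[4] = BbbA$BBbaa  (last char: 'a')
  sorted[5] = aBbbA$BBba  (last char: 'a')
  sorted[6] = aaBbbA$BBb  (last char: 'b')
  sorted[7] = bA$BBbaaBb  (last char: 'b')
  sorted[8] = baaBbbA$BB  (last char: 'B')
  sorted[9] = bbA$BBbaaB  (last char: 'B')
Last column: Ab$BaabbBB
Original string S is at sorted index 2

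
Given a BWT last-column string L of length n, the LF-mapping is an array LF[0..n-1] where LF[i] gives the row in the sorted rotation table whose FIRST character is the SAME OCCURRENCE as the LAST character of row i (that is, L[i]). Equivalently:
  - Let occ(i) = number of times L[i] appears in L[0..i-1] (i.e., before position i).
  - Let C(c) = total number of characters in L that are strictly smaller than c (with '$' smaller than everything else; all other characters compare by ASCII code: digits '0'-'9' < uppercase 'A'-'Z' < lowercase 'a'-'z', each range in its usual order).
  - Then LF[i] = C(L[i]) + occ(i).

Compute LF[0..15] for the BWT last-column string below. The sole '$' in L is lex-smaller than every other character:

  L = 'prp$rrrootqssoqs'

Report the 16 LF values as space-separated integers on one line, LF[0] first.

Char counts: '$':1, 'o':3, 'p':2, 'q':2, 'r':4, 's':3, 't':1
C (first-col start): C('$')=0, C('o')=1, C('p')=4, C('q')=6, C('r')=8, C('s')=12, C('t')=15
L[0]='p': occ=0, LF[0]=C('p')+0=4+0=4
L[1]='r': occ=0, LF[1]=C('r')+0=8+0=8
L[2]='p': occ=1, LF[2]=C('p')+1=4+1=5
L[3]='$': occ=0, LF[3]=C('$')+0=0+0=0
L[4]='r': occ=1, LF[4]=C('r')+1=8+1=9
L[5]='r': occ=2, LF[5]=C('r')+2=8+2=10
L[6]='r': occ=3, LF[6]=C('r')+3=8+3=11
L[7]='o': occ=0, LF[7]=C('o')+0=1+0=1
L[8]='o': occ=1, LF[8]=C('o')+1=1+1=2
L[9]='t': occ=0, LF[9]=C('t')+0=15+0=15
L[10]='q': occ=0, LF[10]=C('q')+0=6+0=6
L[11]='s': occ=0, LF[11]=C('s')+0=12+0=12
L[12]='s': occ=1, LF[12]=C('s')+1=12+1=13
L[13]='o': occ=2, LF[13]=C('o')+2=1+2=3
L[14]='q': occ=1, LF[14]=C('q')+1=6+1=7
L[15]='s': occ=2, LF[15]=C('s')+2=12+2=14

Answer: 4 8 5 0 9 10 11 1 2 15 6 12 13 3 7 14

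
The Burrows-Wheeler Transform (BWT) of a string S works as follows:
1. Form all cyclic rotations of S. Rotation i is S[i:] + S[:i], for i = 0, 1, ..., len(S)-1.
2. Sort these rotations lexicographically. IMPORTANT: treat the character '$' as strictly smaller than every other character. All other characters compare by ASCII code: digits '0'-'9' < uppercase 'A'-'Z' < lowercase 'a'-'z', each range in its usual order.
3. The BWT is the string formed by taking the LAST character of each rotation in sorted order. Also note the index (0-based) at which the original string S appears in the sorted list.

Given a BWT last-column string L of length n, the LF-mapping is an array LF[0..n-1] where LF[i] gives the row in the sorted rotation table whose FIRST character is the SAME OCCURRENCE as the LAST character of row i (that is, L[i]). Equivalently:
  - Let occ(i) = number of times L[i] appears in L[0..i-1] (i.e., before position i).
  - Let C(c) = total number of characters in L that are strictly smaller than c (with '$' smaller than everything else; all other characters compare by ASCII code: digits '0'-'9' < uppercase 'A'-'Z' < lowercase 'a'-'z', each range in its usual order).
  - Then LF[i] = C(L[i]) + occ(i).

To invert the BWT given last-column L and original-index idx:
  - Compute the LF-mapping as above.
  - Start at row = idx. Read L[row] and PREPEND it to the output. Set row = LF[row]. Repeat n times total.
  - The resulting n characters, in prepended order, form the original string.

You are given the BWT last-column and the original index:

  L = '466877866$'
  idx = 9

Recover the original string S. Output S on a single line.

LF mapping: 1 2 3 8 6 7 9 4 5 0
Walk LF starting at row 9, prepending L[row]:
  step 1: row=9, L[9]='$', prepend. Next row=LF[9]=0
  step 2: row=0, L[0]='4', prepend. Next row=LF[0]=1
  step 3: row=1, L[1]='6', prepend. Next row=LF[1]=2
  step 4: row=2, L[2]='6', prepend. Next row=LF[2]=3
  step 5: row=3, L[3]='8', prepend. Next row=LF[3]=8
  step 6: row=8, L[8]='6', prepend. Next row=LF[8]=5
  step 7: row=5, L[5]='7', prepend. Next row=LF[5]=7
  step 8: row=7, L[7]='6', prepend. Next row=LF[7]=4
  step 9: row=4, L[4]='7', prepend. Next row=LF[4]=6
  step 10: row=6, L[6]='8', prepend. Next row=LF[6]=9
Reversed output: 876768664$

Answer: 876768664$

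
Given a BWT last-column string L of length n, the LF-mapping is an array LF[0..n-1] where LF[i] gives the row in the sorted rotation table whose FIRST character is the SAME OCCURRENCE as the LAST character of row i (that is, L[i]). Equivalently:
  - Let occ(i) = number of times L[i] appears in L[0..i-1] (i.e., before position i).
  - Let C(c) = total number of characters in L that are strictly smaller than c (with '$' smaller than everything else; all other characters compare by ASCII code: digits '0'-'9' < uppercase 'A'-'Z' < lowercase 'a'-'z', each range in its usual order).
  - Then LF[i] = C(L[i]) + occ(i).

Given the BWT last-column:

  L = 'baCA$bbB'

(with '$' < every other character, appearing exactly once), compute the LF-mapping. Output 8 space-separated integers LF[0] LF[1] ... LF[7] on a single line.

Char counts: '$':1, 'A':1, 'B':1, 'C':1, 'a':1, 'b':3
C (first-col start): C('$')=0, C('A')=1, C('B')=2, C('C')=3, C('a')=4, C('b')=5
L[0]='b': occ=0, LF[0]=C('b')+0=5+0=5
L[1]='a': occ=0, LF[1]=C('a')+0=4+0=4
L[2]='C': occ=0, LF[2]=C('C')+0=3+0=3
L[3]='A': occ=0, LF[3]=C('A')+0=1+0=1
L[4]='$': occ=0, LF[4]=C('$')+0=0+0=0
L[5]='b': occ=1, LF[5]=C('b')+1=5+1=6
L[6]='b': occ=2, LF[6]=C('b')+2=5+2=7
L[7]='B': occ=0, LF[7]=C('B')+0=2+0=2

Answer: 5 4 3 1 0 6 7 2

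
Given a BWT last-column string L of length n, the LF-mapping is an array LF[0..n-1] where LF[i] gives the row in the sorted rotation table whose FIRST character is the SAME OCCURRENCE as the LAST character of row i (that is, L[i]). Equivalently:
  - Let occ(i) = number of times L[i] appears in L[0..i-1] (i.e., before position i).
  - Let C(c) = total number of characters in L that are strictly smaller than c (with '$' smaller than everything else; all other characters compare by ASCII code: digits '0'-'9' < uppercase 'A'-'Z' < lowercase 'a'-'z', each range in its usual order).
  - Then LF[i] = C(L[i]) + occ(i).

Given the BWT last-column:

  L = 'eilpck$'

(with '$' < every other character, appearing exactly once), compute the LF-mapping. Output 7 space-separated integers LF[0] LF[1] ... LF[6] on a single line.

Char counts: '$':1, 'c':1, 'e':1, 'i':1, 'k':1, 'l':1, 'p':1
C (first-col start): C('$')=0, C('c')=1, C('e')=2, C('i')=3, C('k')=4, C('l')=5, C('p')=6
L[0]='e': occ=0, LF[0]=C('e')+0=2+0=2
L[1]='i': occ=0, LF[1]=C('i')+0=3+0=3
L[2]='l': occ=0, LF[2]=C('l')+0=5+0=5
L[3]='p': occ=0, LF[3]=C('p')+0=6+0=6
L[4]='c': occ=0, LF[4]=C('c')+0=1+0=1
L[5]='k': occ=0, LF[5]=C('k')+0=4+0=4
L[6]='$': occ=0, LF[6]=C('$')+0=0+0=0

Answer: 2 3 5 6 1 4 0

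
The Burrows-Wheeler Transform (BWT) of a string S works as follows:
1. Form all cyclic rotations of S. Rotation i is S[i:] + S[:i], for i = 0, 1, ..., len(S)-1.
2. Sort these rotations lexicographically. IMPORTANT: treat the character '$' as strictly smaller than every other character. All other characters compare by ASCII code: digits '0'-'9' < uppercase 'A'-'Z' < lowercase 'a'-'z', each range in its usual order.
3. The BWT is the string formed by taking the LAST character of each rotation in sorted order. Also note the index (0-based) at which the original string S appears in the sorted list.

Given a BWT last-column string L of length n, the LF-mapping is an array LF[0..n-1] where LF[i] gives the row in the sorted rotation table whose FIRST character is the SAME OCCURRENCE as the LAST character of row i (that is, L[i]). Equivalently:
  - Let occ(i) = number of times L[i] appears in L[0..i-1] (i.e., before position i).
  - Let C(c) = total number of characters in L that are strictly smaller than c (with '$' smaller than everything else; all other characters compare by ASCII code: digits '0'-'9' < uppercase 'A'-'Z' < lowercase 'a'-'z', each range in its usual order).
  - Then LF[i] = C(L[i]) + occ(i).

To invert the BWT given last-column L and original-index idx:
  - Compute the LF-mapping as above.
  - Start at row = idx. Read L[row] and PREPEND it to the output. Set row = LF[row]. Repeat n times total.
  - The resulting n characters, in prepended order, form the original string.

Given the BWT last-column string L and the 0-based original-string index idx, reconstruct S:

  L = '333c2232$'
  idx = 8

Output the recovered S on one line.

Answer: c2332323$

Derivation:
LF mapping: 4 5 6 8 1 2 7 3 0
Walk LF starting at row 8, prepending L[row]:
  step 1: row=8, L[8]='$', prepend. Next row=LF[8]=0
  step 2: row=0, L[0]='3', prepend. Next row=LF[0]=4
  step 3: row=4, L[4]='2', prepend. Next row=LF[4]=1
  step 4: row=1, L[1]='3', prepend. Next row=LF[1]=5
  step 5: row=5, L[5]='2', prepend. Next row=LF[5]=2
  step 6: row=2, L[2]='3', prepend. Next row=LF[2]=6
  step 7: row=6, L[6]='3', prepend. Next row=LF[6]=7
  step 8: row=7, L[7]='2', prepend. Next row=LF[7]=3
  step 9: row=3, L[3]='c', prepend. Next row=LF[3]=8
Reversed output: c2332323$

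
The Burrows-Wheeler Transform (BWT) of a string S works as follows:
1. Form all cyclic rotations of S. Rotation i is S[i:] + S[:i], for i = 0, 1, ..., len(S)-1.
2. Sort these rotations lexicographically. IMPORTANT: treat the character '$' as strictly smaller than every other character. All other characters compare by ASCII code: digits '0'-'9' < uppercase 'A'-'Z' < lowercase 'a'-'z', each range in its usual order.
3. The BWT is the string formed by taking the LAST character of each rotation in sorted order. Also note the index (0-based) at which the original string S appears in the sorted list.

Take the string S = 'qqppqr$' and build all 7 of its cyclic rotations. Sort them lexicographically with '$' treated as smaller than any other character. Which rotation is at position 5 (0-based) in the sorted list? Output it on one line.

All 7 rotations (rotation i = S[i:]+S[:i]):
  rot[0] = qqppqr$
  rot[1] = qppqr$q
  rot[2] = ppqr$qq
  rot[3] = pqr$qqp
  rot[4] = qr$qqpp
  rot[5] = r$qqppq
  rot[6] = $qqppqr
Sorted (with $ < everything):
  sorted[0] = $qqppqr
  sorted[1] = ppqr$qq
  sorted[2] = pqr$qqp
  sorted[3] = qppqr$q
  sorted[4] = qqppqr$
  sorted[5] = qr$qqpp
  sorted[6] = r$qqppq
sorted[5] = qr$qqpp

Answer: qr$qqpp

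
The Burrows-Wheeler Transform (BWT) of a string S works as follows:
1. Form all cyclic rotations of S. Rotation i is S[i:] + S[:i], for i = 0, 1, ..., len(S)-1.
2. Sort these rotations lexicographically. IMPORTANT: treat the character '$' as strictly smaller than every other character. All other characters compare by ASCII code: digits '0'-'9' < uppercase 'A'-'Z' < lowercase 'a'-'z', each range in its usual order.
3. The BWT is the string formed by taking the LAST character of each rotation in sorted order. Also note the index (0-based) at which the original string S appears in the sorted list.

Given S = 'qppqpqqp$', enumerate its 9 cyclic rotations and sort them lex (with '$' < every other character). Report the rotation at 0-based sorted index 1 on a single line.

Answer: p$qppqpqq

Derivation:
All 9 rotations (rotation i = S[i:]+S[:i]):
  rot[0] = qppqpqqp$
  rot[1] = ppqpqqp$q
  rot[2] = pqpqqp$qp
  rot[3] = qpqqp$qpp
  rot[4] = pqqp$qppq
  rot[5] = qqp$qppqp
  rot[6] = qp$qppqpq
  rot[7] = p$qppqpqq
  rot[8] = $qppqpqqp
Sorted (with $ < everything):
  sorted[0] = $qppqpqqp
  sorted[1] = p$qppqpqq
  sorted[2] = ppqpqqp$q
  sorted[3] = pqpqqp$qp
  sorted[4] = pqqp$qppq
  sorted[5] = qp$qppqpq
  sorted[6] = qppqpqqp$
  sorted[7] = qpqqp$qpp
  sorted[8] = qqp$qppqp
sorted[1] = p$qppqpqq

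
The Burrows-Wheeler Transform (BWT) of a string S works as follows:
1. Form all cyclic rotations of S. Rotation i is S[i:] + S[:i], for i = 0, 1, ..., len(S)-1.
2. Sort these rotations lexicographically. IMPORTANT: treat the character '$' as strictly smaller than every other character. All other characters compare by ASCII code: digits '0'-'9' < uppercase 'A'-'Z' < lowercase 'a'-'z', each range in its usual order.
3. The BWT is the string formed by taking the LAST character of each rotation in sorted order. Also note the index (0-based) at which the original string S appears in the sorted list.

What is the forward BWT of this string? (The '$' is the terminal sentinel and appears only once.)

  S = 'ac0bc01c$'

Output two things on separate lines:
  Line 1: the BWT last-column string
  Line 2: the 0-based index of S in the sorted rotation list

Answer: ccc0$01ba
4

Derivation:
All 9 rotations (rotation i = S[i:]+S[:i]):
  rot[0] = ac0bc01c$
  rot[1] = c0bc01c$a
  rot[2] = 0bc01c$ac
  rot[3] = bc01c$ac0
  rot[4] = c01c$ac0b
  rot[5] = 01c$ac0bc
  rot[6] = 1c$ac0bc0
  rot[7] = c$ac0bc01
  rot[8] = $ac0bc01c
Sorted (with $ < everything):
  sorted[0] = $ac0bc01c  (last char: 'c')
  sorted[1] = 01c$ac0bc  (last char: 'c')
  sorted[2] = 0bc01c$ac  (last char: 'c')
  sorted[3] = 1c$ac0bc0  (last char: '0')
  sorted[4] = ac0bc01c$  (last char: '$')
  sorted[5] = bc01c$ac0  (last char: '0')
  sorted[6] = c$ac0bc01  (last char: '1')
  sorted[7] = c01c$ac0b  (last char: 'b')
  sorted[8] = c0bc01c$a  (last char: 'a')
Last column: ccc0$01ba
Original string S is at sorted index 4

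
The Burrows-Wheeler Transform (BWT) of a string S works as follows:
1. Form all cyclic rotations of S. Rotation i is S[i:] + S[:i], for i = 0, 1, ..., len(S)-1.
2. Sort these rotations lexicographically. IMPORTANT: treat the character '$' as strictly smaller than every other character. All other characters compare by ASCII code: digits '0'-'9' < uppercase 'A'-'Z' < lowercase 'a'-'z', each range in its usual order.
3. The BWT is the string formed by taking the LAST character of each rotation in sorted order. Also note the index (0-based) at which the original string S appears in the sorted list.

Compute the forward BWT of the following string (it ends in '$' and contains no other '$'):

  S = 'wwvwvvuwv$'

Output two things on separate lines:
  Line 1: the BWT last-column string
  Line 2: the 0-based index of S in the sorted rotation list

Answer: vvwvwwuvw$
9

Derivation:
All 10 rotations (rotation i = S[i:]+S[:i]):
  rot[0] = wwvwvvuwv$
  rot[1] = wvwvvuwv$w
  rot[2] = vwvvuwv$ww
  rot[3] = wvvuwv$wwv
  rot[4] = vvuwv$wwvw
  rot[5] = vuwv$wwvwv
  rot[6] = uwv$wwvwvv
  rot[7] = wv$wwvwvvu
  rot[8] = v$wwvwvvuw
  rot[9] = $wwvwvvuwv
Sorted (with $ < everything):
  sorted[0] = $wwvwvvuwv  (last char: 'v')
  sorted[1] = uwv$wwvwvv  (last char: 'v')
  sorted[2] = v$wwvwvvuw  (last char: 'w')
  sorted[3] = vuwv$wwvwv  (last char: 'v')
  sorted[4] = vvuwv$wwvw  (last char: 'w')
  sorted[5] = vwvvuwv$ww  (last char: 'w')
  sorted[6] = wv$wwvwvvu  (last char: 'u')
  sorted[7] = wvvuwv$wwv  (last char: 'v')
  sorted[8] = wvwvvuwv$w  (last char: 'w')
  sorted[9] = wwvwvvuwv$  (last char: '$')
Last column: vvwvwwuvw$
Original string S is at sorted index 9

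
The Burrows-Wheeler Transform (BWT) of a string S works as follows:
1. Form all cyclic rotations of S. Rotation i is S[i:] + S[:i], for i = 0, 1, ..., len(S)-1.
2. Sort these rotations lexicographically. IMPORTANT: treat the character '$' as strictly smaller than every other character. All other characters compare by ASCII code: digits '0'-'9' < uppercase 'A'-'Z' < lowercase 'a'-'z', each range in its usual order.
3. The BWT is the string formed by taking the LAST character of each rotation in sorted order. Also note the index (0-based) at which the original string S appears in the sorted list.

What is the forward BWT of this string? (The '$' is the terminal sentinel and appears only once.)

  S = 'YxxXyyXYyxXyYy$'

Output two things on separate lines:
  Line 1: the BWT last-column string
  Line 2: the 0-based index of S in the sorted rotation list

All 15 rotations (rotation i = S[i:]+S[:i]):
  rot[0] = YxxXyyXYyxXyYy$
  rot[1] = xxXyyXYyxXyYy$Y
  rot[2] = xXyyXYyxXyYy$Yx
  rot[3] = XyyXYyxXyYy$Yxx
  rot[4] = yyXYyxXyYy$YxxX
  rot[5] = yXYyxXyYy$YxxXy
  rot[6] = XYyxXyYy$YxxXyy
  rot[7] = YyxXyYy$YxxXyyX
  rot[8] = yxXyYy$YxxXyyXY
  rot[9] = xXyYy$YxxXyyXYy
  rot[10] = XyYy$YxxXyyXYyx
  rot[11] = yYy$YxxXyyXYyxX
  rot[12] = Yy$YxxXyyXYyxXy
  rot[13] = y$YxxXyyXYyxXyY
  rot[14] = $YxxXyyXYyxXyYy
Sorted (with $ < everything):
  sorted[0] = $YxxXyyXYyxXyYy  (last char: 'y')
  sorted[1] = XYyxXyYy$YxxXyy  (last char: 'y')
  sorted[2] = XyYy$YxxXyyXYyx  (last char: 'x')
  sorted[3] = XyyXYyxXyYy$Yxx  (last char: 'x')
  sorted[4] = YxxXyyXYyxXyYy$  (last char: '$')
  sorted[5] = Yy$YxxXyyXYyxXy  (last char: 'y')
  sorted[6] = YyxXyYy$YxxXyyX  (last char: 'X')
  sorted[7] = xXyYy$YxxXyyXYy  (last char: 'y')
  sorted[8] = xXyyXYyxXyYy$Yx  (last char: 'x')
  sorted[9] = xxXyyXYyxXyYy$Y  (last char: 'Y')
  sorted[10] = y$YxxXyyXYyxXyY  (last char: 'Y')
  sorted[11] = yXYyxXyYy$YxxXy  (last char: 'y')
  sorted[12] = yYy$YxxXyyXYyxX  (last char: 'X')
  sorted[13] = yxXyYy$YxxXyyXY  (last char: 'Y')
  sorted[14] = yyXYyxXyYy$YxxX  (last char: 'X')
Last column: yyxx$yXyxYYyXYX
Original string S is at sorted index 4

Answer: yyxx$yXyxYYyXYX
4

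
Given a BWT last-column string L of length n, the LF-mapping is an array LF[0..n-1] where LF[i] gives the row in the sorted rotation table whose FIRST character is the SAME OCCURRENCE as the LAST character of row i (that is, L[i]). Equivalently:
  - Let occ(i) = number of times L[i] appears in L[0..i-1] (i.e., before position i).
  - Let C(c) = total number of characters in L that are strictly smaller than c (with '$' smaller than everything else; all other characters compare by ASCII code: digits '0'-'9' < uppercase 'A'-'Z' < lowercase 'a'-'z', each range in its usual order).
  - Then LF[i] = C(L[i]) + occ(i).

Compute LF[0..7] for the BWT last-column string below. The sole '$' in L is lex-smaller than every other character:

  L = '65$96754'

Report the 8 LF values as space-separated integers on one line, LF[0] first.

Answer: 4 2 0 7 5 6 3 1

Derivation:
Char counts: '$':1, '4':1, '5':2, '6':2, '7':1, '9':1
C (first-col start): C('$')=0, C('4')=1, C('5')=2, C('6')=4, C('7')=6, C('9')=7
L[0]='6': occ=0, LF[0]=C('6')+0=4+0=4
L[1]='5': occ=0, LF[1]=C('5')+0=2+0=2
L[2]='$': occ=0, LF[2]=C('$')+0=0+0=0
L[3]='9': occ=0, LF[3]=C('9')+0=7+0=7
L[4]='6': occ=1, LF[4]=C('6')+1=4+1=5
L[5]='7': occ=0, LF[5]=C('7')+0=6+0=6
L[6]='5': occ=1, LF[6]=C('5')+1=2+1=3
L[7]='4': occ=0, LF[7]=C('4')+0=1+0=1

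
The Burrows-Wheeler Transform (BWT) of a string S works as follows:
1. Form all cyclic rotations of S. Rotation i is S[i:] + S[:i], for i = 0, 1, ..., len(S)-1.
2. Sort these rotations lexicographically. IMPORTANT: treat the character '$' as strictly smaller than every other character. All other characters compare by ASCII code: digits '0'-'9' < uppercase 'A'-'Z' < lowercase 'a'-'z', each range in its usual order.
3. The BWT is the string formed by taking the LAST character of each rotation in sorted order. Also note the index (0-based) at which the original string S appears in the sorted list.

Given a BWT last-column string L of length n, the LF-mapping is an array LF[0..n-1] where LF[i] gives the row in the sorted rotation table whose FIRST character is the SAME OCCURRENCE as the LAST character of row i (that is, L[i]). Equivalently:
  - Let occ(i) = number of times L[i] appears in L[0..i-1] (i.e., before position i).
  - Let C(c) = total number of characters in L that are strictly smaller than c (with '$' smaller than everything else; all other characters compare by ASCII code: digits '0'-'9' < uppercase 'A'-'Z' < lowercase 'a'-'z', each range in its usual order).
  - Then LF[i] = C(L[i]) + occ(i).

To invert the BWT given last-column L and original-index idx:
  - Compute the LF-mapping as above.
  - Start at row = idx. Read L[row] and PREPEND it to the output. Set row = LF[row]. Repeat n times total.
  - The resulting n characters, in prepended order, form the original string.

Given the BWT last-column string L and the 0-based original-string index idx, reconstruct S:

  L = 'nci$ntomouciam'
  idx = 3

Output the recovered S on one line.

Answer: communication$

Derivation:
LF mapping: 8 2 4 0 9 12 10 6 11 13 3 5 1 7
Walk LF starting at row 3, prepending L[row]:
  step 1: row=3, L[3]='$', prepend. Next row=LF[3]=0
  step 2: row=0, L[0]='n', prepend. Next row=LF[0]=8
  step 3: row=8, L[8]='o', prepend. Next row=LF[8]=11
  step 4: row=11, L[11]='i', prepend. Next row=LF[11]=5
  step 5: row=5, L[5]='t', prepend. Next row=LF[5]=12
  step 6: row=12, L[12]='a', prepend. Next row=LF[12]=1
  step 7: row=1, L[1]='c', prepend. Next row=LF[1]=2
  step 8: row=2, L[2]='i', prepend. Next row=LF[2]=4
  step 9: row=4, L[4]='n', prepend. Next row=LF[4]=9
  step 10: row=9, L[9]='u', prepend. Next row=LF[9]=13
  step 11: row=13, L[13]='m', prepend. Next row=LF[13]=7
  step 12: row=7, L[7]='m', prepend. Next row=LF[7]=6
  step 13: row=6, L[6]='o', prepend. Next row=LF[6]=10
  step 14: row=10, L[10]='c', prepend. Next row=LF[10]=3
Reversed output: communication$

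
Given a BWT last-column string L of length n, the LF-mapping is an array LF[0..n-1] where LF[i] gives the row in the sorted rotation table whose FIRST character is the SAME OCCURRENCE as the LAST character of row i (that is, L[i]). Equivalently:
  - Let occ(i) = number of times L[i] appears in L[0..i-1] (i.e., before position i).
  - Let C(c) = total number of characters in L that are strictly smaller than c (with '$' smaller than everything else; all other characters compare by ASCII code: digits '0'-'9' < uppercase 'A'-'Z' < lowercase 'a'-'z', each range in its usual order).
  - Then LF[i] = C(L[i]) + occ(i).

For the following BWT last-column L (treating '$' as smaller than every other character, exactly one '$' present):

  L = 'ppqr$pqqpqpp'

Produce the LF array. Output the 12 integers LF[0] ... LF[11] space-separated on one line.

Answer: 1 2 7 11 0 3 8 9 4 10 5 6

Derivation:
Char counts: '$':1, 'p':6, 'q':4, 'r':1
C (first-col start): C('$')=0, C('p')=1, C('q')=7, C('r')=11
L[0]='p': occ=0, LF[0]=C('p')+0=1+0=1
L[1]='p': occ=1, LF[1]=C('p')+1=1+1=2
L[2]='q': occ=0, LF[2]=C('q')+0=7+0=7
L[3]='r': occ=0, LF[3]=C('r')+0=11+0=11
L[4]='$': occ=0, LF[4]=C('$')+0=0+0=0
L[5]='p': occ=2, LF[5]=C('p')+2=1+2=3
L[6]='q': occ=1, LF[6]=C('q')+1=7+1=8
L[7]='q': occ=2, LF[7]=C('q')+2=7+2=9
L[8]='p': occ=3, LF[8]=C('p')+3=1+3=4
L[9]='q': occ=3, LF[9]=C('q')+3=7+3=10
L[10]='p': occ=4, LF[10]=C('p')+4=1+4=5
L[11]='p': occ=5, LF[11]=C('p')+5=1+5=6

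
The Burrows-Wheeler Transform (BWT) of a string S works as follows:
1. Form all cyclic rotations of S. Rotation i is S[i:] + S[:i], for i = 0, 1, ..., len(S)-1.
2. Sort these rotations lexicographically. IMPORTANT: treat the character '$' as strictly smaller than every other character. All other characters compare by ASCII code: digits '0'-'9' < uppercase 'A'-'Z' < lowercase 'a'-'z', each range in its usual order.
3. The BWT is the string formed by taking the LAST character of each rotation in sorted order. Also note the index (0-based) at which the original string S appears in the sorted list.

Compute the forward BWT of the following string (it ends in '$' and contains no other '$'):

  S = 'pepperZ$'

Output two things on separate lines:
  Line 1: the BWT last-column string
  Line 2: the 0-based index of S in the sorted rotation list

All 8 rotations (rotation i = S[i:]+S[:i]):
  rot[0] = pepperZ$
  rot[1] = epperZ$p
  rot[2] = pperZ$pe
  rot[3] = perZ$pep
  rot[4] = erZ$pepp
  rot[5] = rZ$peppe
  rot[6] = Z$pepper
  rot[7] = $pepperZ
Sorted (with $ < everything):
  sorted[0] = $pepperZ  (last char: 'Z')
  sorted[1] = Z$pepper  (last char: 'r')
  sorted[2] = epperZ$p  (last char: 'p')
  sorted[3] = erZ$pepp  (last char: 'p')
  sorted[4] = pepperZ$  (last char: '$')
  sorted[5] = perZ$pep  (last char: 'p')
  sorted[6] = pperZ$pe  (last char: 'e')
  sorted[7] = rZ$peppe  (last char: 'e')
Last column: Zrpp$pee
Original string S is at sorted index 4

Answer: Zrpp$pee
4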